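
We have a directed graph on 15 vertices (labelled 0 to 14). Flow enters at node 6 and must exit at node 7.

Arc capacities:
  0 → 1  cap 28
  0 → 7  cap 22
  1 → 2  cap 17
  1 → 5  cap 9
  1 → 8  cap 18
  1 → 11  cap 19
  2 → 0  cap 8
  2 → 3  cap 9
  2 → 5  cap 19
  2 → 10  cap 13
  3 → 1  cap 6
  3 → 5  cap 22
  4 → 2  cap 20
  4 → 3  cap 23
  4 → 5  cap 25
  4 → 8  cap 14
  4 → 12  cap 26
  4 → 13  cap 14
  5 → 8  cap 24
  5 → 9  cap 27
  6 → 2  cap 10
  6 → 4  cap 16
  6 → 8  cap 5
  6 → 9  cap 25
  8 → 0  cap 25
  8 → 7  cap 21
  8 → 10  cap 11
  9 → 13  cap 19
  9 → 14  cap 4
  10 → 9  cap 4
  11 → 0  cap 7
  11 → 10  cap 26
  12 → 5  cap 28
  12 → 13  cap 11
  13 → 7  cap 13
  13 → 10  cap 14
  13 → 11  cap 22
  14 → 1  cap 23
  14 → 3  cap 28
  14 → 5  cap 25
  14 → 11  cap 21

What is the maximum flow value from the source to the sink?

augment #1: 6→8→7 bottleneck 5, total now 5
augment #2: 6→2→0→7 bottleneck 8, total now 13
augment #3: 6→4→8→7 bottleneck 14, total now 27
augment #4: 6→4→13→7 bottleneck 2, total now 29
augment #5: 6→9→13→7 bottleneck 11, total now 40
augment #6: 6→2→5→8→7 bottleneck 2, total now 42
augment #7: 6→9→13→11→0→7 bottleneck 7, total now 49
augment #8: 6→9→14→1→8→0→7 bottleneck 4, total now 53
augment #9: 6→9→13→4→5→8→0→7 bottleneck 1, total now 54

Maximum flow value: 54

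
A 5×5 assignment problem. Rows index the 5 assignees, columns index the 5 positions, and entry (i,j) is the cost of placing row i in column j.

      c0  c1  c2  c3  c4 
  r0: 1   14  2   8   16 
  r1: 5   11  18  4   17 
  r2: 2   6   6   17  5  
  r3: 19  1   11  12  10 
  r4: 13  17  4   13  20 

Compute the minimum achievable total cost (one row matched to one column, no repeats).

Minimum assignment cost: 15

optimal assignment: row0→col0 (cost 1), row1→col3 (cost 4), row2→col4 (cost 5), row3→col1 (cost 1), row4→col2 (cost 4)
total = 1 + 4 + 5 + 1 + 4 = 15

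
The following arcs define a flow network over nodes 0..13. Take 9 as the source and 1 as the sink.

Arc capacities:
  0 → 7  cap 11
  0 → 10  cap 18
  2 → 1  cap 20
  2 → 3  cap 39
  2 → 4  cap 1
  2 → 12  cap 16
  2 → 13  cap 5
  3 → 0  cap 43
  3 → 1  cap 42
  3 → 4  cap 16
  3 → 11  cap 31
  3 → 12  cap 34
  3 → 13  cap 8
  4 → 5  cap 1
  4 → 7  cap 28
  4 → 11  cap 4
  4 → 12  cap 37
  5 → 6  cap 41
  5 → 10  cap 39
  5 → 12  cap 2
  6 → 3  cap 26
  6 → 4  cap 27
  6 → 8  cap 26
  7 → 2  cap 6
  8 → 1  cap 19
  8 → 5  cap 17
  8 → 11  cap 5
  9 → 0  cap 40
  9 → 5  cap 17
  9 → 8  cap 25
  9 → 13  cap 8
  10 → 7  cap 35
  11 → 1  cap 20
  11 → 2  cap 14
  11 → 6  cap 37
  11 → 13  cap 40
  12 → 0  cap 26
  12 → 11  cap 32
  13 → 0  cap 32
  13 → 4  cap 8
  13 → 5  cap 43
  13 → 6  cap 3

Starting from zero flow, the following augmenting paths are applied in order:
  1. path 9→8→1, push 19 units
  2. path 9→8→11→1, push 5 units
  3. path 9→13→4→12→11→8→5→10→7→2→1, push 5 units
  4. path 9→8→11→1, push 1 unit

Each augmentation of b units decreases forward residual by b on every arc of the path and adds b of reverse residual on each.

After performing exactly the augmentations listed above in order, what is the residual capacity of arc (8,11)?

Residual capacity of (8,11): 4

after path 1 (9→8→1, push 19): res(8,11)=5
after path 2 (9→8→11→1, push 5): res(8,11)=0
after path 3 (9→13→4→12→11→8→5→10→7→2→1, push 5): res(8,11)=5
after path 4 (9→8→11→1, push 1): res(8,11)=4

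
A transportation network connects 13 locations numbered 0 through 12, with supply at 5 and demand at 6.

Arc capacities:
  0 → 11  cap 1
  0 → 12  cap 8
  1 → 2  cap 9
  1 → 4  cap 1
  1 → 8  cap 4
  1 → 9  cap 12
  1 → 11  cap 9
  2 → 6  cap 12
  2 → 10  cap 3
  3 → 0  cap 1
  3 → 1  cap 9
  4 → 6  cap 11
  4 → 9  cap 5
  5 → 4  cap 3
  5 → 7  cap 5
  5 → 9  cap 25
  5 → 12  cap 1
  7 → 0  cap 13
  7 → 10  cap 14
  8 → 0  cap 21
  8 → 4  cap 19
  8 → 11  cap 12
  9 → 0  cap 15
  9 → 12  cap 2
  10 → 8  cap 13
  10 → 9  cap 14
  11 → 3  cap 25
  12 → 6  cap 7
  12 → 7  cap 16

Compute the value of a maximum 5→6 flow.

Maximum flow value: 20

augment #1: 5→4→6 bottleneck 3, total now 3
augment #2: 5→12→6 bottleneck 1, total now 4
augment #3: 5→9→12→6 bottleneck 2, total now 6
augment #4: 5→7→0→12→6 bottleneck 4, total now 10
augment #5: 5→7→10→8→4→6 bottleneck 1, total now 11
augment #6: 5→9→0→7→10→8→4→6 bottleneck 4, total now 15
augment #7: 5→9→0→11→3→1→2→6 bottleneck 1, total now 16
augment #8: 5→9→0→12→7→10→8→4→6 bottleneck 3, total now 19
augment #9: 5→9→0→12→7→10→8→11→3→1→2→6 bottleneck 1, total now 20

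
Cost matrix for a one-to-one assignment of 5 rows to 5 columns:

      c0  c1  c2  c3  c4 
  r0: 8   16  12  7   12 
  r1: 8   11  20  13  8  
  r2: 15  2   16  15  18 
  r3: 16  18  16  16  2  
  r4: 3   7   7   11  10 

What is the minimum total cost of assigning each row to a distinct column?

Minimum assignment cost: 26

optimal assignment: row0→col3 (cost 7), row1→col0 (cost 8), row2→col1 (cost 2), row3→col4 (cost 2), row4→col2 (cost 7)
total = 7 + 8 + 2 + 2 + 7 = 26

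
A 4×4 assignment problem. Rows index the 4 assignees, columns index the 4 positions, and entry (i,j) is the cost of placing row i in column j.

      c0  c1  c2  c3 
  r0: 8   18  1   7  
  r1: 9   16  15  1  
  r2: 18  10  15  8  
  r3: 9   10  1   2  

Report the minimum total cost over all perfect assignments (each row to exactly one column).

optimal assignment: row0→col0 (cost 8), row1→col3 (cost 1), row2→col1 (cost 10), row3→col2 (cost 1)
total = 8 + 1 + 10 + 1 = 20

Minimum assignment cost: 20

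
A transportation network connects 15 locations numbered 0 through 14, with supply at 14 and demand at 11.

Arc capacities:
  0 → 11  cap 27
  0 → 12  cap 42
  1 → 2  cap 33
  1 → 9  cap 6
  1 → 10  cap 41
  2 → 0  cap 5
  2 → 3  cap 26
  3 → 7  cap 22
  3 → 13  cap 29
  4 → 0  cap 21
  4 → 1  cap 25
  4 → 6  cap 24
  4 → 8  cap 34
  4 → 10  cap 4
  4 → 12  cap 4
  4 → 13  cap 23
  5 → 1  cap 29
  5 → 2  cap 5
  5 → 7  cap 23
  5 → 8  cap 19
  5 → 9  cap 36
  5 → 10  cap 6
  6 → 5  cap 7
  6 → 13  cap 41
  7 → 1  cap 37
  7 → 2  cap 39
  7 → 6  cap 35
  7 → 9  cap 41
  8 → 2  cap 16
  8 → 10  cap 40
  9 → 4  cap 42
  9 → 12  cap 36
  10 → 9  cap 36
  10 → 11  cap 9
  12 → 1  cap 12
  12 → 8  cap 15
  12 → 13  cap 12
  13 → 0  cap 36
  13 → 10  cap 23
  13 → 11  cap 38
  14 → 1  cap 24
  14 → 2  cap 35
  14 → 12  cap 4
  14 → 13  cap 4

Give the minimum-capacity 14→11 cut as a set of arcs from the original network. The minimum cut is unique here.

augment #1: 14→13→11 push 4
augment #2: 14→1→10→11 push 9
augment #3: 14→2→0→11 push 5
augment #4: 14→12→13→11 push 4
augment #5: 14→2→3→13→11 push 26
augment #6: 14→1→9→4→0→11 push 6
augment #7: 14→1→10→9→4→0→11 push 9
max flow = 63; residual-reachable set from 14 gives S-side
cut edges (S→T): {(2,0), (2,3), (14,1), (14,12), (14,13)} total cap 63

Min-cut arcs: {(2,0), (2,3), (14,1), (14,12), (14,13)} (total capacity 63)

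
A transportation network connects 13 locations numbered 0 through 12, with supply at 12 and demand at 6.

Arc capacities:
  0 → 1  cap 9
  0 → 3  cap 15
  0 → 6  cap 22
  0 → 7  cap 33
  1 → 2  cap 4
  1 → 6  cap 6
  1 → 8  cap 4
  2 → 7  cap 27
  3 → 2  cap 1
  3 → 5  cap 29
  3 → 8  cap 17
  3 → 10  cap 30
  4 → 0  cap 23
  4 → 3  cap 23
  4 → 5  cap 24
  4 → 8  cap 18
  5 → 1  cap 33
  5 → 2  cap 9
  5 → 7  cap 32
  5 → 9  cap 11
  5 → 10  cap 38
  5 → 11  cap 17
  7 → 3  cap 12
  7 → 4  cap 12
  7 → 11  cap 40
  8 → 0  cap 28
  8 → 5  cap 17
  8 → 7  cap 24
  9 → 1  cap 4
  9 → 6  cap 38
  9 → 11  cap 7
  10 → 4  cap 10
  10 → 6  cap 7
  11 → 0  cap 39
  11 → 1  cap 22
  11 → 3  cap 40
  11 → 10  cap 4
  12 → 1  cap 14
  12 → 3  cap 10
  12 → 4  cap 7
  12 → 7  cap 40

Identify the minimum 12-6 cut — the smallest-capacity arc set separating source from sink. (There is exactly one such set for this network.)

augment #1: 12→1→6 push 6
augment #2: 12→3→10→6 push 7
augment #3: 12→4→0→6 push 7
augment #4: 12→1→8→0→6 push 4
augment #5: 12→3→5→9→6 push 3
augment #6: 12→7→4→0→6 push 11
augment #7: 12→7→3→5→9→6 push 8
max flow = 46; residual-reachable set from 12 gives S-side
cut edges (S→T): {(0,6), (1,6), (5,9), (10,6)} total cap 46

Min-cut arcs: {(0,6), (1,6), (5,9), (10,6)} (total capacity 46)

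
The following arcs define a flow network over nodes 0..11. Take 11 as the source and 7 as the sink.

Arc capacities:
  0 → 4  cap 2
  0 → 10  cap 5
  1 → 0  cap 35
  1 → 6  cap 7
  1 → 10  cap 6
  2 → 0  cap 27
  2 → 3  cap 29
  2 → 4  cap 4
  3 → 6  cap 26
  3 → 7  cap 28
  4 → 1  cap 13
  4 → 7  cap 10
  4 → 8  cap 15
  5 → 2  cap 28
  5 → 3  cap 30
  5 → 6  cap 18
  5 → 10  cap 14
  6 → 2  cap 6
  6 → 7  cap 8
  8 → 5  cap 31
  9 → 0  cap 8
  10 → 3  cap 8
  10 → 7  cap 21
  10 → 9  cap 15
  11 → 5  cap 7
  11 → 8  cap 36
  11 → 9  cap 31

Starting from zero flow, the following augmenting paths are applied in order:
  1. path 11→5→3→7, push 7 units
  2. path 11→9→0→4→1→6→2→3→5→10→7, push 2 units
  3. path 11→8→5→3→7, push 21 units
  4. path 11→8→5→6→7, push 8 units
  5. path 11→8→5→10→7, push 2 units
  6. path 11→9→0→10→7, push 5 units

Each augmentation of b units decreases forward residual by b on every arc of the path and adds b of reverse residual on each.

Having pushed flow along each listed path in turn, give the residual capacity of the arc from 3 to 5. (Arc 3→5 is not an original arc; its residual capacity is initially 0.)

Residual capacity of (3,5): 26

after path 1 (11→5→3→7, push 7): res(3,5)=7
after path 2 (11→9→0→4→1→6→2→3→5→10→7, push 2): res(3,5)=5
after path 3 (11→8→5→3→7, push 21): res(3,5)=26
after path 4 (11→8→5→6→7, push 8): res(3,5)=26
after path 5 (11→8→5→10→7, push 2): res(3,5)=26
after path 6 (11→9→0→10→7, push 5): res(3,5)=26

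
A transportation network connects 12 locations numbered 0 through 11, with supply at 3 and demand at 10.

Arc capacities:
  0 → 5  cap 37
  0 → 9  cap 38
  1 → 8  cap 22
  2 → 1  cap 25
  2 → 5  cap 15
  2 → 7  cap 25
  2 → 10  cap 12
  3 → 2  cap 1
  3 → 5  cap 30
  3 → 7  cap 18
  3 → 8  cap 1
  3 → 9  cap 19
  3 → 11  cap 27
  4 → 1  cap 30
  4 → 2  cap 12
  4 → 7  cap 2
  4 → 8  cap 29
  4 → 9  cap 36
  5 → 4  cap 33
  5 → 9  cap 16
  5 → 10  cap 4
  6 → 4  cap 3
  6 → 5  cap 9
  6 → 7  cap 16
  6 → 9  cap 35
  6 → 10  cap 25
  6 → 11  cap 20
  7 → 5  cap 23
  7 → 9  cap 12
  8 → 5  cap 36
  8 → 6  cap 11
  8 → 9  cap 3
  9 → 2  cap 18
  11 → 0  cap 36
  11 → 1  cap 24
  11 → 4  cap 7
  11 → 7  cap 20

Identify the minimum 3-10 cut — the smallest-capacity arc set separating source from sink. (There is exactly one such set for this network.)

augment #1: 3→2→10 push 1
augment #2: 3→5→10 push 4
augment #3: 3→8→6→10 push 1
augment #4: 3→9→2→10 push 11
augment #5: 3→5→4→8→6→10 push 10
max flow = 27; residual-reachable set from 3 gives S-side
cut edges (S→T): {(2,10), (5,10), (8,6)} total cap 27

Min-cut arcs: {(2,10), (5,10), (8,6)} (total capacity 27)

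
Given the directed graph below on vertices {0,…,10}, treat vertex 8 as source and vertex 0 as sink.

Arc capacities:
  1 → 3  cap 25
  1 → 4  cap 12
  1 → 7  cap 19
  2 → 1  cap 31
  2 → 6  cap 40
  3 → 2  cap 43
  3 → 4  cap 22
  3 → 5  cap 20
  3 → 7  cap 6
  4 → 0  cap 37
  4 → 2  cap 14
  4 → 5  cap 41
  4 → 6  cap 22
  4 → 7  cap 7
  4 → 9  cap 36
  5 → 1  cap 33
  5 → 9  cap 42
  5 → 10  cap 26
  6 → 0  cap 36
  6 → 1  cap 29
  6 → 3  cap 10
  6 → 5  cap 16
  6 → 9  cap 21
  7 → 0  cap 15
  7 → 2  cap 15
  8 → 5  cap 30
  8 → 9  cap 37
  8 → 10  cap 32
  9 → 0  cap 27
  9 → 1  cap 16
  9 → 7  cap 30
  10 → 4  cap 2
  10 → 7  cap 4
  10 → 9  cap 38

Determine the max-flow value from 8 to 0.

Maximum flow value: 96

augment #1: 8→9→0 bottleneck 27, total now 27
augment #2: 8→9→7→0 bottleneck 10, total now 37
augment #3: 8→10→4→0 bottleneck 2, total now 39
augment #4: 8→10→7→0 bottleneck 4, total now 43
augment #5: 8→5→1→4→0 bottleneck 12, total now 55
augment #6: 8→5→1→7→0 bottleneck 1, total now 56
augment #7: 8→5→1→3→4→0 bottleneck 17, total now 73
augment #8: 8→10→9→1→3→4→0 bottleneck 5, total now 78
augment #9: 8→10→9→7→2→6→0 bottleneck 15, total now 93
augment #10: 8→10→9→1→3→2→6→0 bottleneck 3, total now 96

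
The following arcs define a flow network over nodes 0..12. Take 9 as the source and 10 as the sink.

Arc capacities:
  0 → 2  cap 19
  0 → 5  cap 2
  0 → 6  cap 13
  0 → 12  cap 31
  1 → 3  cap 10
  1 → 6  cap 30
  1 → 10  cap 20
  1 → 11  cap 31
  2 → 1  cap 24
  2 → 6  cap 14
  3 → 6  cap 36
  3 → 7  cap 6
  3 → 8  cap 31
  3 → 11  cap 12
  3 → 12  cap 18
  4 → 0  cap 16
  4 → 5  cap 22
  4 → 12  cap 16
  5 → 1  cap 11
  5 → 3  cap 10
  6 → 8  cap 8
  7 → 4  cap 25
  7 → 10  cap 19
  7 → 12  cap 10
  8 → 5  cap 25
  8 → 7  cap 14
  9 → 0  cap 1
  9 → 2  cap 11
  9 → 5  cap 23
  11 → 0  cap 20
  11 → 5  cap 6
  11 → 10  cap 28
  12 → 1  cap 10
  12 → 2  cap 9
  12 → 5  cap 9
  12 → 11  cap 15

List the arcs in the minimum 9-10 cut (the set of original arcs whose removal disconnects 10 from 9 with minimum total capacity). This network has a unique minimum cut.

Min-cut arcs: {(5,1), (5,3), (9,0), (9,2)} (total capacity 33)

augment #1: 9→2→1→10 push 11
augment #2: 9→5→1→10 push 9
augment #3: 9→0→12→11→10 push 1
augment #4: 9→5→1→11→10 push 2
augment #5: 9→5→3→7→10 push 6
augment #6: 9→5→3→11→10 push 4
max flow = 33; residual-reachable set from 9 gives S-side
cut edges (S→T): {(5,1), (5,3), (9,0), (9,2)} total cap 33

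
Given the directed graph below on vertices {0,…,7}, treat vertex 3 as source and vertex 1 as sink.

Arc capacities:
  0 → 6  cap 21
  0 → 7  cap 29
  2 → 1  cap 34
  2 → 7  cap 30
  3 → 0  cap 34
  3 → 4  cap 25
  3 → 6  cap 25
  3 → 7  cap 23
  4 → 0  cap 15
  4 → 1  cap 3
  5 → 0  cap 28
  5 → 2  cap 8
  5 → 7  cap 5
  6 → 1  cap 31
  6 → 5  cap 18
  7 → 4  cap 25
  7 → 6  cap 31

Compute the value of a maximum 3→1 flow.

Maximum flow value: 42

augment #1: 3→4→1 bottleneck 3, total now 3
augment #2: 3→6→1 bottleneck 25, total now 28
augment #3: 3→0→6→1 bottleneck 6, total now 34
augment #4: 3→0→6→5→2→1 bottleneck 8, total now 42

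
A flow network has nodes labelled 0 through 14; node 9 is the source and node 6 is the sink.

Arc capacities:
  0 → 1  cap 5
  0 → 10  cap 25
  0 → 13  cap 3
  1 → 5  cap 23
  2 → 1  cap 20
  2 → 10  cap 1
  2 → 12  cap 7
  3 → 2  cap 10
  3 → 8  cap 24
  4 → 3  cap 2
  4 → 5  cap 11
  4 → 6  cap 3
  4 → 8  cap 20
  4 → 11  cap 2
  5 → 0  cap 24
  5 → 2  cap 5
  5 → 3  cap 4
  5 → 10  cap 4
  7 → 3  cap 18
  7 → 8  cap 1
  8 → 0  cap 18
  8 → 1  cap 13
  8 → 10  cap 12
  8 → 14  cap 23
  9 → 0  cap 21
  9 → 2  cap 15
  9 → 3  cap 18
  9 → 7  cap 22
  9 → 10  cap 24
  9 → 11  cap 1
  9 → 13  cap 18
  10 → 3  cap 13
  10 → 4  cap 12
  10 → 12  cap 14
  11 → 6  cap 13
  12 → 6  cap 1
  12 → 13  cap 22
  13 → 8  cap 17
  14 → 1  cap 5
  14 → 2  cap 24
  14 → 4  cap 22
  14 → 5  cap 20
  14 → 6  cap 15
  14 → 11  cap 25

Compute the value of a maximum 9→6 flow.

Maximum flow value: 30

augment #1: 9→11→6 bottleneck 1, total now 1
augment #2: 9→2→12→6 bottleneck 1, total now 2
augment #3: 9→10→4→6 bottleneck 3, total now 5
augment #4: 9→3→8→14→6 bottleneck 15, total now 20
augment #5: 9→10→4→11→6 bottleneck 2, total now 22
augment #6: 9→3→8→14→11→6 bottleneck 3, total now 25
augment #7: 9→7→8→14→11→6 bottleneck 1, total now 26
augment #8: 9→13→8→14→11→6 bottleneck 4, total now 30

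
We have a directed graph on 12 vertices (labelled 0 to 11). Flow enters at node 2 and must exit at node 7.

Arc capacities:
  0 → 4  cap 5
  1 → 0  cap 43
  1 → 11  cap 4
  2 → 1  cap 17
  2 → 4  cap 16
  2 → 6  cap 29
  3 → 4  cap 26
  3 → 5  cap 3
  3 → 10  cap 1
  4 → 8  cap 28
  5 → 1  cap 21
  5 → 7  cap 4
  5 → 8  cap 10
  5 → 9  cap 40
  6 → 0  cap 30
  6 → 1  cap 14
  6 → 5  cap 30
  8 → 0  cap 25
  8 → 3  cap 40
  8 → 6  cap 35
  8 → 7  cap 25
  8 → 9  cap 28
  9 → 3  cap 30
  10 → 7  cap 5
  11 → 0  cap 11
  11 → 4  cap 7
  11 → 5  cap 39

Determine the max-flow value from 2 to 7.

Maximum flow value: 30

augment #1: 2→4→8→7 bottleneck 16, total now 16
augment #2: 2→6→5→7 bottleneck 4, total now 20
augment #3: 2→6→5→8→7 bottleneck 9, total now 29
augment #4: 2→6→5→8→3→10→7 bottleneck 1, total now 30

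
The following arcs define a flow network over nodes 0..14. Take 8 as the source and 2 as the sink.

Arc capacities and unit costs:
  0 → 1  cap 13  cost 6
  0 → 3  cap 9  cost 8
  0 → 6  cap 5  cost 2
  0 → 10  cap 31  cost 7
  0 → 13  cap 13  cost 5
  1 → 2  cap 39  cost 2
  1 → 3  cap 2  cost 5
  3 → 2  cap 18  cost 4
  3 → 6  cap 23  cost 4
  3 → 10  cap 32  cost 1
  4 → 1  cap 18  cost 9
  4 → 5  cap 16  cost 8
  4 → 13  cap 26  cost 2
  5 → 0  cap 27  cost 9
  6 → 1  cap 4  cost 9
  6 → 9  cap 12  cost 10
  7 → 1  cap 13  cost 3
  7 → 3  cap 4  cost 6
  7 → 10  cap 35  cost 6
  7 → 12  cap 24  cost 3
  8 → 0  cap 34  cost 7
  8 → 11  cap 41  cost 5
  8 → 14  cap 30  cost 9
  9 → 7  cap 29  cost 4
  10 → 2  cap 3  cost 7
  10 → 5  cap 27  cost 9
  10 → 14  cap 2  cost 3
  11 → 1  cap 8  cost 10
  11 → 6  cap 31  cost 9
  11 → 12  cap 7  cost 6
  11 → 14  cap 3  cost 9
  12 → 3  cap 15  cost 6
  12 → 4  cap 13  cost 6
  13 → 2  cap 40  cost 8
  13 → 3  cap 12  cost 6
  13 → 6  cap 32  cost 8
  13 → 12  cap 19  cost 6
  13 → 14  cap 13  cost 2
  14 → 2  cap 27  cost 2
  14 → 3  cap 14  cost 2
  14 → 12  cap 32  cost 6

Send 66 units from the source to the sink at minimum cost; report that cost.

Minimum cost for 66 units: 964

shortest-cost path #1: 8→14→2 push 27 @ unit cost 11 (adds 297)
shortest-cost path #2: 8→0→1→2 push 13 @ unit cost 15 (adds 195)
shortest-cost path #3: 8→14→3→2 push 3 @ unit cost 15 (adds 45)
shortest-cost path #4: 8→11→1→2 push 8 @ unit cost 17 (adds 136)
shortest-cost path #5: 8→0→3→2 push 9 @ unit cost 19 (adds 171)
shortest-cost path #6: 8→11→14→3→2 push 3 @ unit cost 20 (adds 60)
shortest-cost path #7: 8→0→13→2 push 3 @ unit cost 20 (adds 60)
total cost = 964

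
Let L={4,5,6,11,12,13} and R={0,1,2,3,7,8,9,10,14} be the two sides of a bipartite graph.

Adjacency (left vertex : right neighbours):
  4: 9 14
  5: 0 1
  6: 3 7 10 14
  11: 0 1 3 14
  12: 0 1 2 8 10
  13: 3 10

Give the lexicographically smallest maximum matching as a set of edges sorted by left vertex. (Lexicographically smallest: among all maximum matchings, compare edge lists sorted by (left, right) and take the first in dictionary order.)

|M| = 6 (so the lex-smallest maximum matching has 6 edges)
process left vertices in ascending order; for each, take the smallest-labelled available neighbour that still permits 6 edges overall, or leave it unmatched if none does
lex-smallest matching: {4-9, 5-0, 6-3, 11-1, 12-2, 13-10}

Lex-smallest maximum matching: {(4,9), (5,0), (6,3), (11,1), (12,2), (13,10)}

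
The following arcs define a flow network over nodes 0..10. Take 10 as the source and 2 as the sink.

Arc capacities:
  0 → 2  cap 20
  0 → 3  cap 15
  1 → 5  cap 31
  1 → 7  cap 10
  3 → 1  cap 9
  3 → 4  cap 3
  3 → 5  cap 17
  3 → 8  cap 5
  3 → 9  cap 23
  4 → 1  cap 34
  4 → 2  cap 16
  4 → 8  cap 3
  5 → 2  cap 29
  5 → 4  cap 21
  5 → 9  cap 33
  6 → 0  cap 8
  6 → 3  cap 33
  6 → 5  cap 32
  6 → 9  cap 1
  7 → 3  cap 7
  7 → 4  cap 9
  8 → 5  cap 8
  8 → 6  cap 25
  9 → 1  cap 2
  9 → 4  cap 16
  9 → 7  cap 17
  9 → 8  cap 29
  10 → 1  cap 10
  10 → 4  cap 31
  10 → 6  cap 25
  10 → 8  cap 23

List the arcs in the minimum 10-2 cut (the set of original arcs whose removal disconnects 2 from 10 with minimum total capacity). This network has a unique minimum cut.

augment #1: 10→4→2 push 16
augment #2: 10→1→5→2 push 10
augment #3: 10→6→0→2 push 8
augment #4: 10→6→5→2 push 17
augment #5: 10→8→5→2 push 2
max flow = 53; residual-reachable set from 10 gives S-side
cut edges (S→T): {(4,2), (5,2), (6,0)} total cap 53

Min-cut arcs: {(4,2), (5,2), (6,0)} (total capacity 53)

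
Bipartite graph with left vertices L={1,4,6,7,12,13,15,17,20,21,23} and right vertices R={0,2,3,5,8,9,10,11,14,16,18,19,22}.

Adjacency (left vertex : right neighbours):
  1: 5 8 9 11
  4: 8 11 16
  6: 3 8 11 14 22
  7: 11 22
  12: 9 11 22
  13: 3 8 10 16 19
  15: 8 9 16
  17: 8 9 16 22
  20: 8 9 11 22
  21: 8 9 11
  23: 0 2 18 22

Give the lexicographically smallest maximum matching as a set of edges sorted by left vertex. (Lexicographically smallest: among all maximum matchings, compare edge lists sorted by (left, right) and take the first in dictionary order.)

Lex-smallest maximum matching: {(1,5), (4,8), (6,3), (7,11), (12,9), (13,10), (15,16), (17,22), (23,0)}

|M| = 9 (so the lex-smallest maximum matching has 9 edges)
process left vertices in ascending order; for each, take the smallest-labelled available neighbour that still permits 9 edges overall, or leave it unmatched if none does
lex-smallest matching: {1-5, 4-8, 6-3, 7-11, 12-9, 13-10, 15-16, 17-22, 23-0}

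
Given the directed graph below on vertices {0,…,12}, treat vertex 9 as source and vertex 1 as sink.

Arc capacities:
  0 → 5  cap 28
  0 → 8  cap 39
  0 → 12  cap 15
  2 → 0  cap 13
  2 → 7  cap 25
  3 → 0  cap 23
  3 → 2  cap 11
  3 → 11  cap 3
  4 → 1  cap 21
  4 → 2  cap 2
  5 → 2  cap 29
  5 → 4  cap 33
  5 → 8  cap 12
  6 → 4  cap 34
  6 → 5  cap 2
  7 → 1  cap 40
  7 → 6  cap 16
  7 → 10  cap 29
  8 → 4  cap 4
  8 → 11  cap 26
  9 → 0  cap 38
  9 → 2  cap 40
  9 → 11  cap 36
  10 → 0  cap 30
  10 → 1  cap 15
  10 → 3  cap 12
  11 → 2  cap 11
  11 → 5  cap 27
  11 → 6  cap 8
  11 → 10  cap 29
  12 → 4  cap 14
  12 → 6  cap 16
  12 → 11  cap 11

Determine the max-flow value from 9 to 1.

Maximum flow value: 61

augment #1: 9→2→7→1 bottleneck 25, total now 25
augment #2: 9→11→10→1 bottleneck 15, total now 40
augment #3: 9→0→5→4→1 bottleneck 21, total now 61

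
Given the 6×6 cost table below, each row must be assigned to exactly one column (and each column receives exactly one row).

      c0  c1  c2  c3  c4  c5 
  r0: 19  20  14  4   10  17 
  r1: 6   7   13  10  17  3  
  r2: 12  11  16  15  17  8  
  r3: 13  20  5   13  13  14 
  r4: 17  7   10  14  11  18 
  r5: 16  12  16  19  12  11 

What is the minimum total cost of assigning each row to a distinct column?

optimal assignment: row0→col3 (cost 4), row1→col0 (cost 6), row2→col5 (cost 8), row3→col2 (cost 5), row4→col1 (cost 7), row5→col4 (cost 12)
total = 4 + 6 + 8 + 5 + 7 + 12 = 42

Minimum assignment cost: 42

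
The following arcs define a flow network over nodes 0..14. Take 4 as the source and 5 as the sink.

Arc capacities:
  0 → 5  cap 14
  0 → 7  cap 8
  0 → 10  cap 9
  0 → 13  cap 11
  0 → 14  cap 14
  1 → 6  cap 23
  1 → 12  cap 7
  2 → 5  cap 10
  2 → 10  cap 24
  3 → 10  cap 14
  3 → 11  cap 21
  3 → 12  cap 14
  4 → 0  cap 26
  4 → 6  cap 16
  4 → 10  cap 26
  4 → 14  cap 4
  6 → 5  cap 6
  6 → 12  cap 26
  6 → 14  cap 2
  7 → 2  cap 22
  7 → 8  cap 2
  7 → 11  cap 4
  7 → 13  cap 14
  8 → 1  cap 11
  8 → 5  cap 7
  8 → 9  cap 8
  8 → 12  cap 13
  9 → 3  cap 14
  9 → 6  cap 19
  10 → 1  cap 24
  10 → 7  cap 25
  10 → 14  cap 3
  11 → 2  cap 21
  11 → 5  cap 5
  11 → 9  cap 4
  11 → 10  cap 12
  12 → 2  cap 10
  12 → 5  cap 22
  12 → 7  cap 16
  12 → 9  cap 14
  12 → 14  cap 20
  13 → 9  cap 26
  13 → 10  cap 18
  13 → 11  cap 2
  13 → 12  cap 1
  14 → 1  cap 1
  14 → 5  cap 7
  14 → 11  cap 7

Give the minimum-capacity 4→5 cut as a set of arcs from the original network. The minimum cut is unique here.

Min-cut arcs: {(0,5), (2,5), (6,5), (7,8), (11,5), (12,5), (14,5)} (total capacity 66)

augment #1: 4→0→5 push 14
augment #2: 4→6→5 push 6
augment #3: 4→14→5 push 4
augment #4: 4→0→14→5 push 3
augment #5: 4→6→12→5 push 10
augment #6: 4→0→7→2→5 push 8
augment #7: 4→0→13→11→5 push 1
augment #8: 4→10→1→12→5 push 7
augment #9: 4→10→7→2→5 push 2
augment #10: 4→10→7→8→5 push 2
augment #11: 4→10→7→11→5 push 4
augment #12: 4→10→1→6→12→5 push 5
max flow = 66; residual-reachable set from 4 gives S-side
cut edges (S→T): {(0,5), (2,5), (6,5), (7,8), (11,5), (12,5), (14,5)} total cap 66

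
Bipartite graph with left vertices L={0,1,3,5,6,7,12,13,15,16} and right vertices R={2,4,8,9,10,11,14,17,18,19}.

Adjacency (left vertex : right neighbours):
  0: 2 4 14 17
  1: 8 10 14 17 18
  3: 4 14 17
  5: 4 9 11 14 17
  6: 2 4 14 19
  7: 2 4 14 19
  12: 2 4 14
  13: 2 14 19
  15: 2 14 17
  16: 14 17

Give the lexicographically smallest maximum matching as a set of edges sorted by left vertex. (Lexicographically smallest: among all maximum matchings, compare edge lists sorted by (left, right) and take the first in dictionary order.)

|M| = 7 (so the lex-smallest maximum matching has 7 edges)
process left vertices in ascending order; for each, take the smallest-labelled available neighbour that still permits 7 edges overall, or leave it unmatched if none does
lex-smallest matching: {0-2, 1-8, 3-4, 5-9, 6-14, 7-19, 15-17}

Lex-smallest maximum matching: {(0,2), (1,8), (3,4), (5,9), (6,14), (7,19), (15,17)}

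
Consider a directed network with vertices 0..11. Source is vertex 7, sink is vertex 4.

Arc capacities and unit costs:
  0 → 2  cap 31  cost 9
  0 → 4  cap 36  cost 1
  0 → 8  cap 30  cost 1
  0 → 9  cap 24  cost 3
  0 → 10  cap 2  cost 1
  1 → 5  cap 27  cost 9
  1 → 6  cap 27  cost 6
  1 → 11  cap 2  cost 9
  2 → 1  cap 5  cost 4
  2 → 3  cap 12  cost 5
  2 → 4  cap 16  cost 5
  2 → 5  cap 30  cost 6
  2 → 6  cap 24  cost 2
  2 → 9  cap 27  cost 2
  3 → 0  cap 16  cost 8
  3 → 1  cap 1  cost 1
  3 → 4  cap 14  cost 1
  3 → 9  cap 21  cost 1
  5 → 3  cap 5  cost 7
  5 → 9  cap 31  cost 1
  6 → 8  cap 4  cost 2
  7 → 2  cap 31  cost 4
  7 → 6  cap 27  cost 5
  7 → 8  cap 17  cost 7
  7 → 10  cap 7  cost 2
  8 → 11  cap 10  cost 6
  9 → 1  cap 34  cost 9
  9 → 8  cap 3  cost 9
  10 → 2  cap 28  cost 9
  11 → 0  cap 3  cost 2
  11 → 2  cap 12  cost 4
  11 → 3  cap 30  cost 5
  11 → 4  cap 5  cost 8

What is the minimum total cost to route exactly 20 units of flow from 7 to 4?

Minimum cost for 20 units: 184

shortest-cost path #1: 7→2→4 push 16 @ unit cost 9 (adds 144)
shortest-cost path #2: 7→2→3→4 push 4 @ unit cost 10 (adds 40)
total cost = 184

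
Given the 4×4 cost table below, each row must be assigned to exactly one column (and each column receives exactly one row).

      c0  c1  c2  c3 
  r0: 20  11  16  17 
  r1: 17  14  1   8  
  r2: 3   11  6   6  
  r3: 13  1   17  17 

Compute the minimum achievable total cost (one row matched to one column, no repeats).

optimal assignment: row0→col3 (cost 17), row1→col2 (cost 1), row2→col0 (cost 3), row3→col1 (cost 1)
total = 17 + 1 + 3 + 1 = 22

Minimum assignment cost: 22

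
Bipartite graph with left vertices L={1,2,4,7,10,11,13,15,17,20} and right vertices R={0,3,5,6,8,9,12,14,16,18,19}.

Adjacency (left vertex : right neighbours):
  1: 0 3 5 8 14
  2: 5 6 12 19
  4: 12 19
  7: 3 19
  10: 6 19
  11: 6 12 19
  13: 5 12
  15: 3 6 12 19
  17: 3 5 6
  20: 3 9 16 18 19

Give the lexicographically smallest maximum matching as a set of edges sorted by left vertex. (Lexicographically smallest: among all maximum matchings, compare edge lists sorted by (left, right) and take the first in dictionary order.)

Lex-smallest maximum matching: {(1,0), (2,5), (4,12), (7,3), (10,6), (11,19), (20,9)}

|M| = 7 (so the lex-smallest maximum matching has 7 edges)
process left vertices in ascending order; for each, take the smallest-labelled available neighbour that still permits 7 edges overall, or leave it unmatched if none does
lex-smallest matching: {1-0, 2-5, 4-12, 7-3, 10-6, 11-19, 20-9}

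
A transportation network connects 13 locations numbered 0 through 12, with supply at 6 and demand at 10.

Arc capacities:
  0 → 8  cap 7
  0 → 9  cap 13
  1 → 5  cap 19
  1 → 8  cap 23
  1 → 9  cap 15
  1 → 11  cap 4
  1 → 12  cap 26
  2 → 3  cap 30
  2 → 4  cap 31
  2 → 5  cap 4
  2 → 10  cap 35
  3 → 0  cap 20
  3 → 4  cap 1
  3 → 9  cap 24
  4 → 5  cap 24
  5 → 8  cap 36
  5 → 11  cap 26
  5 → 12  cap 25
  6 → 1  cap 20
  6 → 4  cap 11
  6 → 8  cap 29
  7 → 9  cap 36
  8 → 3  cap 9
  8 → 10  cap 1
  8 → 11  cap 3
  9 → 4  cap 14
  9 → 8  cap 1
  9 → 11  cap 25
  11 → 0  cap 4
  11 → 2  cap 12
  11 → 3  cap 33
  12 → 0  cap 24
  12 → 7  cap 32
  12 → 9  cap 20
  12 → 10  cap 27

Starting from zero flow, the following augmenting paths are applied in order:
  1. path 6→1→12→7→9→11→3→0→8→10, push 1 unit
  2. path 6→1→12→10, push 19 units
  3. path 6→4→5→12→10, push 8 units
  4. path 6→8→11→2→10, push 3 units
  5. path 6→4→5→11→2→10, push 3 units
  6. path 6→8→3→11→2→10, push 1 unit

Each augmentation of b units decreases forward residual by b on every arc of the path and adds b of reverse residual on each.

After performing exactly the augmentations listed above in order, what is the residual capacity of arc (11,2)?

after path 1 (6→1→12→7→9→11→3→0→8→10, push 1): res(11,2)=12
after path 2 (6→1→12→10, push 19): res(11,2)=12
after path 3 (6→4→5→12→10, push 8): res(11,2)=12
after path 4 (6→8→11→2→10, push 3): res(11,2)=9
after path 5 (6→4→5→11→2→10, push 3): res(11,2)=6
after path 6 (6→8→3→11→2→10, push 1): res(11,2)=5

Residual capacity of (11,2): 5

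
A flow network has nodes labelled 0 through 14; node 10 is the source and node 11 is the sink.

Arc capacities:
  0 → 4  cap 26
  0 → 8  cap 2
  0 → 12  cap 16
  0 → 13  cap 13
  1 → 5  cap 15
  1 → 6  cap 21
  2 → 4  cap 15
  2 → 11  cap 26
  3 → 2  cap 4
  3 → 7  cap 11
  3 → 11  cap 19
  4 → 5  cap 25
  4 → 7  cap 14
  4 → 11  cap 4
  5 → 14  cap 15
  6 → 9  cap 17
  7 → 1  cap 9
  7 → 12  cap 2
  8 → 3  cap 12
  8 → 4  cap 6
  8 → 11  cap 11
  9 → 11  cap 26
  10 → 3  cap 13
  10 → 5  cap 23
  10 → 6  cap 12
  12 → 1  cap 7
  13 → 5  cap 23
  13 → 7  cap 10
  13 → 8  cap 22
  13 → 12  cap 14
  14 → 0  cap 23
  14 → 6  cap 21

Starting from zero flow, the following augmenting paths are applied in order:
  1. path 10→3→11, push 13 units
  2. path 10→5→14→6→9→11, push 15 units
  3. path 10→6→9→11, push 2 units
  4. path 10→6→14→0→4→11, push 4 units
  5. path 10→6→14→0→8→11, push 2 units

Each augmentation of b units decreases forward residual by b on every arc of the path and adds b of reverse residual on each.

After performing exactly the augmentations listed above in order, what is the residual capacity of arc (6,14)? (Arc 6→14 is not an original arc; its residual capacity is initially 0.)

Residual capacity of (6,14): 9

after path 1 (10→3→11, push 13): res(6,14)=0
after path 2 (10→5→14→6→9→11, push 15): res(6,14)=15
after path 3 (10→6→9→11, push 2): res(6,14)=15
after path 4 (10→6→14→0→4→11, push 4): res(6,14)=11
after path 5 (10→6→14→0→8→11, push 2): res(6,14)=9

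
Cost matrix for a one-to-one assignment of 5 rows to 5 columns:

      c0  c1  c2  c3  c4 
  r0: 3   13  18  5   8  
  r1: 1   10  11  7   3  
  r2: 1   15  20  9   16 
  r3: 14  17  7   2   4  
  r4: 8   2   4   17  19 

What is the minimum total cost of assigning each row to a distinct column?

optimal assignment: row0→col3 (cost 5), row1→col4 (cost 3), row2→col0 (cost 1), row3→col2 (cost 7), row4→col1 (cost 2)
total = 5 + 3 + 1 + 7 + 2 = 18

Minimum assignment cost: 18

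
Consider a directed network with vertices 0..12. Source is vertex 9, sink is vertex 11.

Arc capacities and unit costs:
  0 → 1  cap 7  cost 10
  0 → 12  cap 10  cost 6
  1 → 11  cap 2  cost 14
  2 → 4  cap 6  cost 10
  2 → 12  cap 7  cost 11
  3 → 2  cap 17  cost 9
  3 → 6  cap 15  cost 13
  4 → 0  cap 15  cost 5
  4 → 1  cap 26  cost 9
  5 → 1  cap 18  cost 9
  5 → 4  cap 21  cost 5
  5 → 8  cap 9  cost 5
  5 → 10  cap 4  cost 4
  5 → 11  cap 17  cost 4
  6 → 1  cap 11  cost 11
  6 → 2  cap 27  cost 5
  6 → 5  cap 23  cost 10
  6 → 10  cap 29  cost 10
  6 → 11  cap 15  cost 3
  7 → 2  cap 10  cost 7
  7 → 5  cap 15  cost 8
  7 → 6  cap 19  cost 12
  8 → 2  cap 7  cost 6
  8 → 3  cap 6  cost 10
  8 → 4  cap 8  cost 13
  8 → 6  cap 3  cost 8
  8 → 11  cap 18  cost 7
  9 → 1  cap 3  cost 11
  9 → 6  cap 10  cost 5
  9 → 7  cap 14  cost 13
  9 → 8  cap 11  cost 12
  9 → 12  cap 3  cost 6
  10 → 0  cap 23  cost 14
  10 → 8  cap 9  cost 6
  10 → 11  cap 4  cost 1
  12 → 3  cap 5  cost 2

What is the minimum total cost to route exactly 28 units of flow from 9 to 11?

Minimum cost for 28 units: 461

shortest-cost path #1: 9→6→11 push 10 @ unit cost 8 (adds 80)
shortest-cost path #2: 9→8→11 push 11 @ unit cost 19 (adds 209)
shortest-cost path #3: 9→12→3→6→11 push 3 @ unit cost 24 (adds 72)
shortest-cost path #4: 9→1→11 push 2 @ unit cost 25 (adds 50)
shortest-cost path #5: 9→7→5→11 push 2 @ unit cost 25 (adds 50)
total cost = 461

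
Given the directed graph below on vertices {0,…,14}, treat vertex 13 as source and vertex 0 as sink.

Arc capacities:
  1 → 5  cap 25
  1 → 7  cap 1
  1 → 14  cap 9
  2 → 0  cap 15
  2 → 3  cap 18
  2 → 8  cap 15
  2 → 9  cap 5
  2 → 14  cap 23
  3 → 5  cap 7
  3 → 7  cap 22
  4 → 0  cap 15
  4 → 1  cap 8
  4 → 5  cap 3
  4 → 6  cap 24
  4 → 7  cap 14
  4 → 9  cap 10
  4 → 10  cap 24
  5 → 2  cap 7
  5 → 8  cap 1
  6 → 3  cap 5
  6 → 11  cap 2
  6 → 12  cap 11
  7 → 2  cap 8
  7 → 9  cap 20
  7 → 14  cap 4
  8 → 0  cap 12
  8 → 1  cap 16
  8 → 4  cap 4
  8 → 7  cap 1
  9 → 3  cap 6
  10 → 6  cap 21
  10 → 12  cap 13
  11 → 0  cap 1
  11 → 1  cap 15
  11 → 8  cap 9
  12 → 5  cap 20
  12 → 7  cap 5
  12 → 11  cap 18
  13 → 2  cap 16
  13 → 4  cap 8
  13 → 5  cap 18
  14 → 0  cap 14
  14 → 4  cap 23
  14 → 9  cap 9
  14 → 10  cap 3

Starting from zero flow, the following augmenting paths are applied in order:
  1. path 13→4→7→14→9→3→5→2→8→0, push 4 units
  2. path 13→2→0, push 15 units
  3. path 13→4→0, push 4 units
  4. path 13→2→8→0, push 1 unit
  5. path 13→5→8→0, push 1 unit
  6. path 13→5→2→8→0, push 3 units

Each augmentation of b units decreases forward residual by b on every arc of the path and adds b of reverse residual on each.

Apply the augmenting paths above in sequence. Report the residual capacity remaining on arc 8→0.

Residual capacity of (8,0): 3

after path 1 (13→4→7→14→9→3→5→2→8→0, push 4): res(8,0)=8
after path 2 (13→2→0, push 15): res(8,0)=8
after path 3 (13→4→0, push 4): res(8,0)=8
after path 4 (13→2→8→0, push 1): res(8,0)=7
after path 5 (13→5→8→0, push 1): res(8,0)=6
after path 6 (13→5→2→8→0, push 3): res(8,0)=3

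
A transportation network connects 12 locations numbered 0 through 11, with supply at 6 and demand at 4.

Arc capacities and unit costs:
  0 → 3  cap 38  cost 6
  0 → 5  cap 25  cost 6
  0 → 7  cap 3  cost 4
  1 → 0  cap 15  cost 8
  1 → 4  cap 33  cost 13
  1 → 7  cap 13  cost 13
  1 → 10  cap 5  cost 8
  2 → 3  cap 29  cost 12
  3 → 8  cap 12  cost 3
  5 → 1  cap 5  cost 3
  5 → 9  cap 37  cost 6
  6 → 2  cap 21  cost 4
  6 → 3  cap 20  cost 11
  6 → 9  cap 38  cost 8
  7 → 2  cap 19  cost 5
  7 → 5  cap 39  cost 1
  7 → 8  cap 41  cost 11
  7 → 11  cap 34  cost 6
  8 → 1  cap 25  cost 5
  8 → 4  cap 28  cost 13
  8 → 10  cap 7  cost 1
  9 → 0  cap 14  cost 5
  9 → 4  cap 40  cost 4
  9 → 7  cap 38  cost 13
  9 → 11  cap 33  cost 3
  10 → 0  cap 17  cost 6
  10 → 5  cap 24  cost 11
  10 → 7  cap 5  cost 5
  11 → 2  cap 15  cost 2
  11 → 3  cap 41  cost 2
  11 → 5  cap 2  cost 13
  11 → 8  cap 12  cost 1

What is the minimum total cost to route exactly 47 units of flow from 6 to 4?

shortest-cost path #1: 6→9→4 push 38 @ unit cost 12 (adds 456)
shortest-cost path #2: 6→3→8→4 push 9 @ unit cost 27 (adds 243)
total cost = 699

Minimum cost for 47 units: 699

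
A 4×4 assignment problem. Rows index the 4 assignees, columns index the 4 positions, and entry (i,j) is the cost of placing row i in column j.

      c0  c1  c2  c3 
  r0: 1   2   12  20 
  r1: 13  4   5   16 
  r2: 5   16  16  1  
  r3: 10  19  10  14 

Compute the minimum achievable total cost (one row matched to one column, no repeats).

optimal assignment: row0→col0 (cost 1), row1→col1 (cost 4), row2→col3 (cost 1), row3→col2 (cost 10)
total = 1 + 4 + 1 + 10 = 16

Minimum assignment cost: 16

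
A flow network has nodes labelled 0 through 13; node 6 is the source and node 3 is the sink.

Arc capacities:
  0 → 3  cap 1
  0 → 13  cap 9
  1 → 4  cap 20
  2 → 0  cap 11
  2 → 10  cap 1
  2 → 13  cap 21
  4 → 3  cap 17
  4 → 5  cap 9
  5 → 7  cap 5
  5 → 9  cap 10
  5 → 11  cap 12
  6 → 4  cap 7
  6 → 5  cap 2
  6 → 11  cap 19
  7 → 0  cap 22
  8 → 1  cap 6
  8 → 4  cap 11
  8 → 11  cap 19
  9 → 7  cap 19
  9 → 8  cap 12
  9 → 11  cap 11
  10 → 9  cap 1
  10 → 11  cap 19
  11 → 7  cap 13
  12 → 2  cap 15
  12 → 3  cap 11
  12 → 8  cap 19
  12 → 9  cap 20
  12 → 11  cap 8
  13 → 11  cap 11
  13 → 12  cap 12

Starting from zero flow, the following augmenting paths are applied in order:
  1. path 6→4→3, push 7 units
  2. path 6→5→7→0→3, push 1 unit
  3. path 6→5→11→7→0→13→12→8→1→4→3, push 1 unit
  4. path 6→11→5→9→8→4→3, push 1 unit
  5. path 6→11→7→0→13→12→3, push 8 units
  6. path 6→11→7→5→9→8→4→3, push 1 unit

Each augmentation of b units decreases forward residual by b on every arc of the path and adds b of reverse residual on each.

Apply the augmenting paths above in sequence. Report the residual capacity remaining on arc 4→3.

Residual capacity of (4,3): 7

after path 1 (6→4→3, push 7): res(4,3)=10
after path 2 (6→5→7→0→3, push 1): res(4,3)=10
after path 3 (6→5→11→7→0→13→12→8→1→4→3, push 1): res(4,3)=9
after path 4 (6→11→5→9→8→4→3, push 1): res(4,3)=8
after path 5 (6→11→7→0→13→12→3, push 8): res(4,3)=8
after path 6 (6→11→7→5→9→8→4→3, push 1): res(4,3)=7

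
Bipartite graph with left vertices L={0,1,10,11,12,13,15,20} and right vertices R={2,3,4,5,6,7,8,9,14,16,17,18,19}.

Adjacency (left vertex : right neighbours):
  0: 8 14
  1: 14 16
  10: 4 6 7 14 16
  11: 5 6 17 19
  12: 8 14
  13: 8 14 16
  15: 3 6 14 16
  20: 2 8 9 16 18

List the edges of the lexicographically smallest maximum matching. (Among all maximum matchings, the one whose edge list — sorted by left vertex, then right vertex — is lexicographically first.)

|M| = 7 (so the lex-smallest maximum matching has 7 edges)
process left vertices in ascending order; for each, take the smallest-labelled available neighbour that still permits 7 edges overall, or leave it unmatched if none does
lex-smallest matching: {0-8, 1-14, 10-4, 11-5, 13-16, 15-3, 20-2}

Lex-smallest maximum matching: {(0,8), (1,14), (10,4), (11,5), (13,16), (15,3), (20,2)}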